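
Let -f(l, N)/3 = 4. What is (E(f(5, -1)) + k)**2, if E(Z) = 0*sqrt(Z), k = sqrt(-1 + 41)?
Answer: 40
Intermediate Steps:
f(l, N) = -12 (f(l, N) = -3*4 = -12)
k = 2*sqrt(10) (k = sqrt(40) = 2*sqrt(10) ≈ 6.3246)
E(Z) = 0
(E(f(5, -1)) + k)**2 = (0 + 2*sqrt(10))**2 = (2*sqrt(10))**2 = 40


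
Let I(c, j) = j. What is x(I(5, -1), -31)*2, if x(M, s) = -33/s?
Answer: 66/31 ≈ 2.1290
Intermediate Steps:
x(I(5, -1), -31)*2 = -33/(-31)*2 = -33*(-1/31)*2 = (33/31)*2 = 66/31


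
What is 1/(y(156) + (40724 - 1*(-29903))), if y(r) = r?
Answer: 1/70783 ≈ 1.4128e-5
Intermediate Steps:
1/(y(156) + (40724 - 1*(-29903))) = 1/(156 + (40724 - 1*(-29903))) = 1/(156 + (40724 + 29903)) = 1/(156 + 70627) = 1/70783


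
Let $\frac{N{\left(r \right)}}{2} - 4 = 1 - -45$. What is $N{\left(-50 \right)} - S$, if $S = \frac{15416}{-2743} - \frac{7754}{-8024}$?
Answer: $\frac{1151705981}{11004916} \approx 104.65$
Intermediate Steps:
$N{\left(r \right)} = 100$ ($N{\left(r \right)} = 8 + 2 \left(1 - -45\right) = 8 + 2 \left(1 + 45\right) = 8 + 2 \cdot 46 = 8 + 92 = 100$)
$S = - \frac{51214381}{11004916}$ ($S = 15416 \left(- \frac{1}{2743}\right) - - \frac{3877}{4012} = - \frac{15416}{2743} + \frac{3877}{4012} = - \frac{51214381}{11004916} \approx -4.6538$)
$N{\left(-50 \right)} - S = 100 - - \frac{51214381}{11004916} = 100 + \frac{51214381}{11004916} = \frac{1151705981}{11004916}$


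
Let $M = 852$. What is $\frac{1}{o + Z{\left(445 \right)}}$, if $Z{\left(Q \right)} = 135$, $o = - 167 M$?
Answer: $- \frac{1}{142149} \approx -7.0349 \cdot 10^{-6}$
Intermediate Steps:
$o = -142284$ ($o = \left(-167\right) 852 = -142284$)
$\frac{1}{o + Z{\left(445 \right)}} = \frac{1}{-142284 + 135} = \frac{1}{-142149} = - \frac{1}{142149}$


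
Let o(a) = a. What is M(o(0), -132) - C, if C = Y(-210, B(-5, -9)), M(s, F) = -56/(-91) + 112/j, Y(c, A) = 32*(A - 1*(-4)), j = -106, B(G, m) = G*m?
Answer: -1080656/689 ≈ -1568.4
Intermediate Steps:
Y(c, A) = 128 + 32*A (Y(c, A) = 32*(A + 4) = 32*(4 + A) = 128 + 32*A)
M(s, F) = -304/689 (M(s, F) = -56/(-91) + 112/(-106) = -56*(-1/91) + 112*(-1/106) = 8/13 - 56/53 = -304/689)
C = 1568 (C = 128 + 32*(-5*(-9)) = 128 + 32*45 = 128 + 1440 = 1568)
M(o(0), -132) - C = -304/689 - 1*1568 = -304/689 - 1568 = -1080656/689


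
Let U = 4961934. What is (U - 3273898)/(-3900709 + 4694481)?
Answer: 60287/28349 ≈ 2.1266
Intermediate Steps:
(U - 3273898)/(-3900709 + 4694481) = (4961934 - 3273898)/(-3900709 + 4694481) = 1688036/793772 = 1688036*(1/793772) = 60287/28349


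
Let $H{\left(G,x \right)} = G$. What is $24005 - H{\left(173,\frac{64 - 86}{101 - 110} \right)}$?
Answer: $23832$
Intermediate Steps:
$24005 - H{\left(173,\frac{64 - 86}{101 - 110} \right)} = 24005 - 173 = 23832$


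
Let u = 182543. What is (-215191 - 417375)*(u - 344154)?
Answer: 102229623826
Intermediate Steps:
(-215191 - 417375)*(u - 344154) = (-215191 - 417375)*(182543 - 344154) = -632566*(-161611) = 102229623826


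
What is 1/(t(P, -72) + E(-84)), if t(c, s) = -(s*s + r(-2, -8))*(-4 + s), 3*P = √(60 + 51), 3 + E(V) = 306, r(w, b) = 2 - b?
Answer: 1/395047 ≈ 2.5313e-6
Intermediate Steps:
E(V) = 303 (E(V) = -3 + 306 = 303)
P = √111/3 (P = √(60 + 51)/3 = √111/3 ≈ 3.5119)
t(c, s) = -(-4 + s)*(10 + s²) (t(c, s) = -(s*s + (2 - 1*(-8)))*(-4 + s) = -(s² + (2 + 8))*(-4 + s) = -(s² + 10)*(-4 + s) = -(10 + s²)*(-4 + s) = -(-4 + s)*(10 + s²))
1/(t(P, -72) + E(-84)) = 1/((40 - 1*(-72)³ - 10*(-72) + 4*(-72)²) + 303) = 1/((40 - 1*(-373248) + 720 + 4*5184) + 303) = 1/((40 + 373248 + 720 + 20736) + 303) = 1/(394744 + 303) = 1/395047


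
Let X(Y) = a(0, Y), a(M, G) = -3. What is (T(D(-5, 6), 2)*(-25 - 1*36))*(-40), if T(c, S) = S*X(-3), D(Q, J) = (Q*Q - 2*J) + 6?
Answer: -14640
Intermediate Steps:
D(Q, J) = 6 + Q² - 2*J (D(Q, J) = (Q² - 2*J) + 6 = 6 + Q² - 2*J)
X(Y) = -3
T(c, S) = -3*S (T(c, S) = S*(-3) = -3*S)
(T(D(-5, 6), 2)*(-25 - 1*36))*(-40) = ((-3*2)*(-25 - 1*36))*(-40) = -6*(-25 - 36)*(-40) = -6*(-61)*(-40) = 366*(-40) = -14640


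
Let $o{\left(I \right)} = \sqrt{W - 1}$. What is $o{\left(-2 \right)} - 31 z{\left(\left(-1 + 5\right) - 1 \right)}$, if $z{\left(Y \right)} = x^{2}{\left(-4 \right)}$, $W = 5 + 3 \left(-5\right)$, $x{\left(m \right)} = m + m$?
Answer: $-1984 + i \sqrt{11} \approx -1984.0 + 3.3166 i$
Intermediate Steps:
$x{\left(m \right)} = 2 m$
$W = -10$ ($W = 5 - 15 = -10$)
$z{\left(Y \right)} = 64$ ($z{\left(Y \right)} = \left(2 \left(-4\right)\right)^{2} = \left(-8\right)^{2} = 64$)
$o{\left(I \right)} = i \sqrt{11}$ ($o{\left(I \right)} = \sqrt{-10 - 1} = \sqrt{-11} = i \sqrt{11}$)
$o{\left(-2 \right)} - 31 z{\left(\left(-1 + 5\right) - 1 \right)} = i \sqrt{11} - 1984 = -1984 + i \sqrt{11}$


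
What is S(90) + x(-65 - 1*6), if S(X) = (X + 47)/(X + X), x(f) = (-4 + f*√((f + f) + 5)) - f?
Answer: 12197/180 - 71*I*√137 ≈ 67.761 - 831.03*I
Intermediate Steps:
x(f) = -4 - f + f*√(5 + 2*f) (x(f) = (-4 + f*√(2*f + 5)) - f = (-4 + f*√(5 + 2*f)) - f = -4 - f + f*√(5 + 2*f))
S(X) = (47 + X)/(2*X) (S(X) = (47 + X)/((2*X)) = (47 + X)*(1/(2*X)) = (47 + X)/(2*X))
S(90) + x(-65 - 1*6) = (½)*(47 + 90)/90 + (-4 - (-65 - 1*6) + (-65 - 1*6)*√(5 + 2*(-65 - 1*6))) = (½)*(1/90)*137 + (-4 - (-65 - 6) + (-65 - 6)*√(5 + 2*(-65 - 6))) = 137/180 + (-4 - 1*(-71) - 71*√(5 + 2*(-71))) = 137/180 + (-4 + 71 - 71*√(5 - 142)) = 137/180 + (-4 + 71 - 71*I*√137) = 137/180 + (67 - 71*I*√137) = 12197/180 - 71*I*√137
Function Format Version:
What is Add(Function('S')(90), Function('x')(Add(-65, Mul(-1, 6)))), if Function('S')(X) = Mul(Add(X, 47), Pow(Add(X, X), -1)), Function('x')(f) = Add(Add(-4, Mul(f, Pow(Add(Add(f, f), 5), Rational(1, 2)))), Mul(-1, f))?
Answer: Add(Rational(12197, 180), Mul(-71, I, Pow(137, Rational(1, 2)))) ≈ Add(67.761, Mul(-831.03, I))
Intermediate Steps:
Function('x')(f) = Add(-4, Mul(-1, f), Mul(f, Pow(Add(5, Mul(2, f)), Rational(1, 2)))) (Function('x')(f) = Add(Add(-4, Mul(f, Pow(Add(Mul(2, f), 5), Rational(1, 2)))), Mul(-1, f)) = Add(Add(-4, Mul(f, Pow(Add(5, Mul(2, f)), Rational(1, 2)))), Mul(-1, f)) = Add(-4, Mul(-1, f), Mul(f, Pow(Add(5, Mul(2, f)), Rational(1, 2)))))
Function('S')(X) = Mul(Rational(1, 2), Pow(X, -1), Add(47, X)) (Function('S')(X) = Mul(Add(47, X), Pow(Mul(2, X), -1)) = Mul(Add(47, X), Mul(Rational(1, 2), Pow(X, -1))) = Mul(Rational(1, 2), Pow(X, -1), Add(47, X)))
Add(Function('S')(90), Function('x')(Add(-65, Mul(-1, 6)))) = Add(Mul(Rational(1, 2), Pow(90, -1), Add(47, 90)), Add(-4, Mul(-1, Add(-65, Mul(-1, 6))), Mul(Add(-65, Mul(-1, 6)), Pow(Add(5, Mul(2, Add(-65, Mul(-1, 6)))), Rational(1, 2))))) = Add(Mul(Rational(1, 2), Rational(1, 90), 137), Add(-4, Mul(-1, Add(-65, -6)), Mul(Add(-65, -6), Pow(Add(5, Mul(2, Add(-65, -6))), Rational(1, 2))))) = Add(Rational(137, 180), Add(-4, Mul(-1, -71), Mul(-71, Pow(Add(5, Mul(2, -71)), Rational(1, 2))))) = Add(Rational(137, 180), Add(-4, 71, Mul(-71, Pow(Add(5, -142), Rational(1, 2))))) = Add(Rational(137, 180), Add(-4, 71, Mul(-71, Pow(-137, Rational(1, 2))))) = Add(Rational(137, 180), Add(-4, 71, Mul(-71, Mul(I, Pow(137, Rational(1, 2)))))) = Add(Rational(137, 180), Add(-4, 71, Mul(-71, I, Pow(137, Rational(1, 2))))) = Add(Rational(137, 180), Add(67, Mul(-71, I, Pow(137, Rational(1, 2))))) = Add(Rational(12197, 180), Mul(-71, I, Pow(137, Rational(1, 2))))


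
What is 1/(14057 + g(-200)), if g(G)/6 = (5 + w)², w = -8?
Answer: 1/14111 ≈ 7.0867e-5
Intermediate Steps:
g(G) = 54 (g(G) = 6*(5 - 8)² = 6*(-3)² = 6*9 = 54)
1/(14057 + g(-200)) = 1/(14057 + 54) = 1/14111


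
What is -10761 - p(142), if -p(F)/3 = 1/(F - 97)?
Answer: -161414/15 ≈ -10761.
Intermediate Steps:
p(F) = -3/(-97 + F) (p(F) = -3/(F - 97) = -3/(-97 + F))
-10761 - p(142) = -10761 - (-3)/(-97 + 142) = -10761 - (-3)/45 = -10761 - 1*(-1/15) = -10761 + 1/15 = -161414/15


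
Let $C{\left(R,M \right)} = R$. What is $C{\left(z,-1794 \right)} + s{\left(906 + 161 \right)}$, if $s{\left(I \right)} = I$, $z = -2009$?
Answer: $-942$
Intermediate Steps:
$C{\left(z,-1794 \right)} + s{\left(906 + 161 \right)} = -2009 + \left(906 + 161\right) = -2009 + 1067 = -942$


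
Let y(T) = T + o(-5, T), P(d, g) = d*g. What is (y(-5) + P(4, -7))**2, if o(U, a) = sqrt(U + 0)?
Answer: (33 - I*sqrt(5))**2 ≈ 1084.0 - 147.58*I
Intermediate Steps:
o(U, a) = sqrt(U)
y(T) = T + I*sqrt(5) (y(T) = T + sqrt(-5) = T + I*sqrt(5))
(y(-5) + P(4, -7))**2 = ((-5 + I*sqrt(5)) + 4*(-7))**2 = ((-5 + I*sqrt(5)) - 28)**2 = (-33 + I*sqrt(5))**2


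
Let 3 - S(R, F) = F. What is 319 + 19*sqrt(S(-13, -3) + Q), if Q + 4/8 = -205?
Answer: 319 + 19*I*sqrt(798)/2 ≈ 319.0 + 268.36*I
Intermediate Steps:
Q = -411/2 (Q = -1/2 - 205 = -411/2 ≈ -205.50)
S(R, F) = 3 - F
319 + 19*sqrt(S(-13, -3) + Q) = 319 + 19*sqrt((3 - 1*(-3)) - 411/2) = 319 + 19*sqrt((3 + 3) - 411/2) = 319 + 19*sqrt(6 - 411/2) = 319 + 19*sqrt(-399/2) = 319 + 19*(I*sqrt(798)/2) = 319 + 19*I*sqrt(798)/2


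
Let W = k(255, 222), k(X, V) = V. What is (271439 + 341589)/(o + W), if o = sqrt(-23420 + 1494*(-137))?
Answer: 68046108/138691 - 306514*I*sqrt(228098)/138691 ≈ 490.63 - 1055.5*I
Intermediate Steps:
W = 222
o = I*sqrt(228098) (o = sqrt(-23420 - 204678) = sqrt(-228098) = I*sqrt(228098) ≈ 477.6*I)
(271439 + 341589)/(o + W) = (271439 + 341589)/(I*sqrt(228098) + 222) = 613028/(222 + I*sqrt(228098))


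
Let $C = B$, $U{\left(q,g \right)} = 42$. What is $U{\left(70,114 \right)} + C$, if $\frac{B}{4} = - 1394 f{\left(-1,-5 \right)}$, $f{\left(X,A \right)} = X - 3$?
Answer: $22346$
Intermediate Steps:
$f{\left(X,A \right)} = -3 + X$
$B = 22304$ ($B = 4 \left(- 1394 \left(-3 - 1\right)\right) = 4 \left(\left(-1394\right) \left(-4\right)\right) = 4 \cdot 5576 = 22304$)
$C = 22304$
$U{\left(70,114 \right)} + C = 42 + 22304 = 22346$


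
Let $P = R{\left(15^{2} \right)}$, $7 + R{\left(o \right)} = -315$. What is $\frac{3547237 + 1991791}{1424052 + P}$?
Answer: $\frac{251774}{64715} \approx 3.8905$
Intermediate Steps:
$R{\left(o \right)} = -322$ ($R{\left(o \right)} = -7 - 315 = -322$)
$P = -322$
$\frac{3547237 + 1991791}{1424052 + P} = \frac{3547237 + 1991791}{1424052 - 322} = \frac{5539028}{1423730} = 5539028 \cdot \frac{1}{1423730} = \frac{251774}{64715}$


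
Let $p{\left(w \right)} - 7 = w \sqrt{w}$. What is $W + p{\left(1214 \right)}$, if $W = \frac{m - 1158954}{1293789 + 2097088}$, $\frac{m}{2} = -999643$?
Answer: $\frac{20577899}{3390877} + 1214 \sqrt{1214} \approx 42305.0$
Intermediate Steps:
$m = -1999286$ ($m = 2 \left(-999643\right) = -1999286$)
$p{\left(w \right)} = 7 + w^{\frac{3}{2}}$ ($p{\left(w \right)} = 7 + w \sqrt{w} = 7 + w^{\frac{3}{2}}$)
$W = - \frac{3158240}{3390877}$ ($W = \frac{-1999286 - 1158954}{1293789 + 2097088} = - \frac{3158240}{3390877} \approx -0.93139$)
$W + p{\left(1214 \right)} = - \frac{3158240}{3390877} + \left(7 + 1214^{\frac{3}{2}}\right) = - \frac{3158240}{3390877} + \left(7 + 1214 \sqrt{1214}\right) = \frac{20577899}{3390877} + 1214 \sqrt{1214}$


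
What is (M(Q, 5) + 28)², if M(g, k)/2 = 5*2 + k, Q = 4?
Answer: 3364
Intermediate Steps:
M(g, k) = 20 + 2*k (M(g, k) = 2*(5*2 + k) = 2*(10 + k) = 20 + 2*k)
(M(Q, 5) + 28)² = ((20 + 2*5) + 28)² = ((20 + 10) + 28)² = (30 + 28)² = 58² = 3364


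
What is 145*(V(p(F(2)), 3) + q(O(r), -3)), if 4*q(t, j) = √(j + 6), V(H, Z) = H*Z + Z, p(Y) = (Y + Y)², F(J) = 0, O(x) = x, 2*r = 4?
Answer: 435 + 145*√3/4 ≈ 497.79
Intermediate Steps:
r = 2 (r = (½)*4 = 2)
p(Y) = 4*Y² (p(Y) = (2*Y)² = 4*Y²)
V(H, Z) = Z + H*Z
q(t, j) = √(6 + j)/4 (q(t, j) = √(j + 6)/4 = √(6 + j)/4)
145*(V(p(F(2)), 3) + q(O(r), -3)) = 145*(3*(1 + 4*0²) + √(6 - 3)/4) = 145*(3*(1 + 4*0) + √3/4) = 145*(3*(1 + 0) + √3/4) = 145*(3*1 + √3/4) = 145*(3 + √3/4) = 435 + 145*√3/4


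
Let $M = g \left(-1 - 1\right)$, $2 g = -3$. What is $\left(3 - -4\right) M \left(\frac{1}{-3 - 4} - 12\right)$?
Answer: $-255$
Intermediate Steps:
$g = - \frac{3}{2}$ ($g = \frac{1}{2} \left(-3\right) = - \frac{3}{2} \approx -1.5$)
$M = 3$ ($M = - \frac{3 \left(-1 - 1\right)}{2} = \left(- \frac{3}{2}\right) \left(-2\right) = 3$)
$\left(3 - -4\right) M \left(\frac{1}{-3 - 4} - 12\right) = \left(3 - -4\right) 3 \left(\frac{1}{-3 - 4} - 12\right) = \left(3 + 4\right) 3 \left(\frac{1}{-7} - 12\right) = 7 \cdot 3 \left(- \frac{1}{7} - 12\right) = 21 \left(- \frac{85}{7}\right) = -255$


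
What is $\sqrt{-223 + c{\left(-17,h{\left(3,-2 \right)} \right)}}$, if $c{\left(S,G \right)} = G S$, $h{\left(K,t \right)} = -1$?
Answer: $i \sqrt{206} \approx 14.353 i$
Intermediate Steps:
$\sqrt{-223 + c{\left(-17,h{\left(3,-2 \right)} \right)}} = \sqrt{-223 - -17} = \sqrt{-223 + 17} = \sqrt{-206} = i \sqrt{206}$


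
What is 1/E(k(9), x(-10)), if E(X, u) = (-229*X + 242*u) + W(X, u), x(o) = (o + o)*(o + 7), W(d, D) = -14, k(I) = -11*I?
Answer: 1/37177 ≈ 2.6898e-5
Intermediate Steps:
x(o) = 2*o*(7 + o) (x(o) = (2*o)*(7 + o) = 2*o*(7 + o))
E(X, u) = -14 - 229*X + 242*u (E(X, u) = (-229*X + 242*u) - 14 = -14 - 229*X + 242*u)
1/E(k(9), x(-10)) = 1/(-14 - (-2519)*9 + 242*(2*(-10)*(7 - 10))) = 1/(-14 - 229*(-99) + 242*(2*(-10)*(-3))) = 1/(-14 + 22671 + 242*60) = 1/(-14 + 22671 + 14520) = 1/37177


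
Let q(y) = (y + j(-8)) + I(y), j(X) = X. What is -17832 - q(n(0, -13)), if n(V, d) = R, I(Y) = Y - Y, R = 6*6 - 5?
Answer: -17855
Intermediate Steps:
R = 31 (R = 36 - 5 = 31)
I(Y) = 0
n(V, d) = 31
q(y) = -8 + y (q(y) = (y - 8) + 0 = (-8 + y) + 0 = -8 + y)
-17832 - q(n(0, -13)) = -17832 - (-8 + 31) = -17832 - 1*23 = -17832 - 23 = -17855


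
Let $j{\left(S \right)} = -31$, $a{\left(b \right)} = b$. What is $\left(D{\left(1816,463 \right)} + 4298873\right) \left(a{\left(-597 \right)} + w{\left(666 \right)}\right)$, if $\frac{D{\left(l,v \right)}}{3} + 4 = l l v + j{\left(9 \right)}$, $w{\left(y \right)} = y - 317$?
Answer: $-1137085146496$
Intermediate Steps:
$w{\left(y \right)} = -317 + y$ ($w{\left(y \right)} = y - 317 = -317 + y$)
$D{\left(l,v \right)} = -105 + 3 v l^{2}$ ($D{\left(l,v \right)} = -12 + 3 \left(l l v - 31\right) = -12 + 3 \left(l^{2} v - 31\right) = -12 + 3 \left(v l^{2} - 31\right) = -12 + 3 \left(-31 + v l^{2}\right) = -12 + \left(-93 + 3 v l^{2}\right) = -105 + 3 v l^{2}$)
$\left(D{\left(1816,463 \right)} + 4298873\right) \left(a{\left(-597 \right)} + w{\left(666 \right)}\right) = \left(\left(-105 + 3 \cdot 463 \cdot 1816^{2}\right) + 4298873\right) \left(-597 + \left(-317 + 666\right)\right) = \left(\left(-105 + 3 \cdot 463 \cdot 3297856\right) + 4298873\right) \left(-597 + 349\right) = \left(\left(-105 + 4580721984\right) + 4298873\right) \left(-248\right) = \left(4580721879 + 4298873\right) \left(-248\right) = 4585020752 \left(-248\right) = -1137085146496$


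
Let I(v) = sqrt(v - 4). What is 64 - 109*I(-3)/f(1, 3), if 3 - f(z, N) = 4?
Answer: 64 + 109*I*sqrt(7) ≈ 64.0 + 288.39*I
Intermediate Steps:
f(z, N) = -1 (f(z, N) = 3 - 1*4 = 3 - 4 = -1)
I(v) = sqrt(-4 + v)
64 - 109*I(-3)/f(1, 3) = 64 - 109*sqrt(-4 - 3)/(-1) = 64 - 109*sqrt(-7)*(-1) = 64 - 109*I*sqrt(7)*(-1) = 64 - (-109)*I*sqrt(7) = 64 + 109*I*sqrt(7)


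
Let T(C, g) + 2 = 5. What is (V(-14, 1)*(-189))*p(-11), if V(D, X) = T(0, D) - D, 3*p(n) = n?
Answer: 11781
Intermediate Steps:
T(C, g) = 3 (T(C, g) = -2 + 5 = 3)
p(n) = n/3
V(D, X) = 3 - D
(V(-14, 1)*(-189))*p(-11) = ((3 - 1*(-14))*(-189))*((1/3)*(-11)) = ((3 + 14)*(-189))*(-11/3) = (17*(-189))*(-11/3) = -3213*(-11/3) = 11781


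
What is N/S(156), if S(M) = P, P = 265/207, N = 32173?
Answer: 6659811/265 ≈ 25131.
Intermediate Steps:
P = 265/207 (P = 265*(1/207) = 265/207 ≈ 1.2802)
S(M) = 265/207
N/S(156) = 32173/(265/207) = 32173*(207/265) = 6659811/265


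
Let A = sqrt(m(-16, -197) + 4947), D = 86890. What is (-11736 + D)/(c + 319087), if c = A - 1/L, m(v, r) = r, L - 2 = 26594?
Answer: 16962656197756820184/72019624038986222201 - 265799863356320*sqrt(190)/72019624038986222201 ≈ 0.23548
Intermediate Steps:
L = 26596 (L = 2 + 26594 = 26596)
A = 5*sqrt(190) (A = sqrt(-197 + 4947) = sqrt(4750) = 5*sqrt(190) ≈ 68.920)
c = -1/26596 + 5*sqrt(190) (c = 5*sqrt(190) - 1/26596 = -1/26596 + 5*sqrt(190) ≈ 68.920)
(-11736 + D)/(c + 319087) = (-11736 + 86890)/((-1/26596 + 5*sqrt(190)) + 319087) = 75154/(8486437851/26596 + 5*sqrt(190))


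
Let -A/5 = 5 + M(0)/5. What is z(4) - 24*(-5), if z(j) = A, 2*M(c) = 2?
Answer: 94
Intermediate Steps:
M(c) = 1 (M(c) = (½)*2 = 1)
A = -26 (A = -5*(5 + 1/5) = -5*(5 + 1*(⅕)) = -5*(5 + ⅕) = -5*26/5 = -26)
z(j) = -26
z(4) - 24*(-5) = -26 - 24*(-5) = -26 + 120 = 94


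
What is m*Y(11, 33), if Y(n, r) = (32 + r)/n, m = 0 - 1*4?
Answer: -260/11 ≈ -23.636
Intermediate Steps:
m = -4 (m = 0 - 4 = -4)
Y(n, r) = (32 + r)/n
m*Y(11, 33) = -4*(32 + 33)/11 = -4*65/11 = -260/11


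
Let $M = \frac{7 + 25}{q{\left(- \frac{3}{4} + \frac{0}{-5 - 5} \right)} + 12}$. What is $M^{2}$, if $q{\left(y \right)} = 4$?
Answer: $4$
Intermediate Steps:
$M = 2$ ($M = \frac{7 + 25}{4 + 12} = \frac{32}{16} = 32 \cdot \frac{1}{16} = 2$)
$M^{2} = 2^{2} = 4$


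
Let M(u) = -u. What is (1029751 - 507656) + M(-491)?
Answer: 522586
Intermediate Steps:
(1029751 - 507656) + M(-491) = (1029751 - 507656) - 1*(-491) = 522095 + 491 = 522586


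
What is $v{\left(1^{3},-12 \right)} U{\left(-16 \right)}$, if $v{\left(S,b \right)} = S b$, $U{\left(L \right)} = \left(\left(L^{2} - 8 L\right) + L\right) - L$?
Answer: $-4608$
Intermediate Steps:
$U{\left(L \right)} = L^{2} - 8 L$ ($U{\left(L \right)} = \left(L^{2} - 7 L\right) - L = L^{2} - 8 L$)
$v{\left(1^{3},-12 \right)} U{\left(-16 \right)} = 1^{3} \left(-12\right) \left(- 16 \left(-8 - 16\right)\right) = 1 \left(-12\right) \left(\left(-16\right) \left(-24\right)\right) = \left(-12\right) 384 = -4608$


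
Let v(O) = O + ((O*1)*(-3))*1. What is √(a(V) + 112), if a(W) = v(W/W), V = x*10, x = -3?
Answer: √110 ≈ 10.488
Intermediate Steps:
V = -30 (V = -3*10 = -30)
v(O) = -2*O (v(O) = O + (O*(-3))*1 = O - 3*O*1 = O - 3*O = -2*O)
a(W) = -2 (a(W) = -2*W/W = -2*1 = -2)
√(a(V) + 112) = √(-2 + 112) = √110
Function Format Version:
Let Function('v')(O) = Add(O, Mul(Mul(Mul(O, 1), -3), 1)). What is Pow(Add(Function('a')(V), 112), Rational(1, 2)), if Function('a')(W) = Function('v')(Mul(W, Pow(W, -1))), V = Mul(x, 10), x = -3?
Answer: Pow(110, Rational(1, 2)) ≈ 10.488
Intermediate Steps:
V = -30 (V = Mul(-3, 10) = -30)
Function('v')(O) = Mul(-2, O) (Function('v')(O) = Add(O, Mul(Mul(O, -3), 1)) = Add(O, Mul(Mul(-3, O), 1)) = Add(O, Mul(-3, O)) = Mul(-2, O))
Function('a')(W) = -2 (Function('a')(W) = Mul(-2, Mul(W, Pow(W, -1))) = Mul(-2, 1) = -2)
Pow(Add(Function('a')(V), 112), Rational(1, 2)) = Pow(Add(-2, 112), Rational(1, 2)) = Pow(110, Rational(1, 2))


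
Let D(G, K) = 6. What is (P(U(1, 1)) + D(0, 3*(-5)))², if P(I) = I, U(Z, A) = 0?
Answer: 36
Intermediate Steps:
(P(U(1, 1)) + D(0, 3*(-5)))² = (0 + 6)² = 6² = 36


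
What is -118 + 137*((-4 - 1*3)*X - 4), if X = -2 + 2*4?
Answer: -6420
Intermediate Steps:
X = 6 (X = -2 + 8 = 6)
-118 + 137*((-4 - 1*3)*X - 4) = -118 + 137*((-4 - 1*3)*6 - 4) = -118 + 137*((-4 - 3)*6 - 4) = -118 + 137*(-7*6 - 4) = -118 + 137*(-42 - 4) = -118 + 137*(-46) = -118 - 6302 = -6420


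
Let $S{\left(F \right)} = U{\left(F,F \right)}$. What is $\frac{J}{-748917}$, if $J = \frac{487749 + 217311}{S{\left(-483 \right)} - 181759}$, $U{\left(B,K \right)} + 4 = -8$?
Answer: $\frac{78340}{15125710223} \approx 5.1793 \cdot 10^{-6}$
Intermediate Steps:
$U{\left(B,K \right)} = -12$ ($U{\left(B,K \right)} = -4 - 8 = -12$)
$S{\left(F \right)} = -12$
$J = - \frac{705060}{181771}$ ($J = \frac{487749 + 217311}{-12 - 181759} = \frac{705060}{-181771} = 705060 \left(- \frac{1}{181771}\right) = - \frac{705060}{181771} \approx -3.8788$)
$\frac{J}{-748917} = - \frac{705060}{181771 \left(-748917\right)} = \left(- \frac{705060}{181771}\right) \left(- \frac{1}{748917}\right) = \frac{78340}{15125710223}$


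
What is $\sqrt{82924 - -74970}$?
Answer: $\sqrt{157894} \approx 397.36$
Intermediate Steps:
$\sqrt{82924 - -74970} = \sqrt{82924 + 74970} = \sqrt{157894}$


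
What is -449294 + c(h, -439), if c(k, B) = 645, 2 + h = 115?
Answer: -448649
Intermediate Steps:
h = 113 (h = -2 + 115 = 113)
-449294 + c(h, -439) = -449294 + 645 = -448649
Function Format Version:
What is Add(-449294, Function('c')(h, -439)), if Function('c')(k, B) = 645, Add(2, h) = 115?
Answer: -448649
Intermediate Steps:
h = 113 (h = Add(-2, 115) = 113)
Add(-449294, Function('c')(h, -439)) = Add(-449294, 645) = -448649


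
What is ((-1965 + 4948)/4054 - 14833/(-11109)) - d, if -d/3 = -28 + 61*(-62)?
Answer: -73523843693/6433698 ≈ -11428.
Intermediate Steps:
d = 11430 (d = -3*(-28 + 61*(-62)) = -3*(-28 - 3782) = -3*(-3810) = 11430)
((-1965 + 4948)/4054 - 14833/(-11109)) - d = ((-1965 + 4948)/4054 - 14833/(-11109)) - 1*11430 = (2983*(1/4054) - 14833*(-1/11109)) - 11430 = (2983/4054 + 2119/1587) - 11430 = 13324447/6433698 - 11430 = -73523843693/6433698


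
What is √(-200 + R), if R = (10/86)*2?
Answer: I*√369370/43 ≈ 14.134*I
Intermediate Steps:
R = 10/43 (R = (10*(1/86))*2 = (5/43)*2 = 10/43 ≈ 0.23256)
√(-200 + R) = √(-200 + 10/43) = √(-8590/43) = I*√369370/43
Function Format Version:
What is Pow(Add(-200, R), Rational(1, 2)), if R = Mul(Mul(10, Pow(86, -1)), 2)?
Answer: Mul(Rational(1, 43), I, Pow(369370, Rational(1, 2))) ≈ Mul(14.134, I)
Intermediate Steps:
R = Rational(10, 43) (R = Mul(Mul(10, Rational(1, 86)), 2) = Mul(Rational(5, 43), 2) = Rational(10, 43) ≈ 0.23256)
Pow(Add(-200, R), Rational(1, 2)) = Pow(Add(-200, Rational(10, 43)), Rational(1, 2)) = Pow(Rational(-8590, 43), Rational(1, 2)) = Mul(Rational(1, 43), I, Pow(369370, Rational(1, 2)))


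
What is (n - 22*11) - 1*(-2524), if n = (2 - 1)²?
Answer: 2283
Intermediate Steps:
n = 1 (n = 1² = 1)
(n - 22*11) - 1*(-2524) = (1 - 22*11) - 1*(-2524) = (1 - 242) + 2524 = -241 + 2524 = 2283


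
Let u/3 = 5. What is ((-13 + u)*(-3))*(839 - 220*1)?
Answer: -3714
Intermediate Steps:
u = 15 (u = 3*5 = 15)
((-13 + u)*(-3))*(839 - 220*1) = ((-13 + 15)*(-3))*(839 - 220*1) = (2*(-3))*(839 - 220) = -6*619 = -3714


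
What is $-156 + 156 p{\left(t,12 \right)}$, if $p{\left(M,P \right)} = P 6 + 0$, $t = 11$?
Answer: $11076$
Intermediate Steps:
$p{\left(M,P \right)} = 6 P$ ($p{\left(M,P \right)} = 6 P + 0 = 6 P$)
$-156 + 156 p{\left(t,12 \right)} = -156 + 156 \cdot 6 \cdot 12 = -156 + 156 \cdot 72 = -156 + 11232 = 11076$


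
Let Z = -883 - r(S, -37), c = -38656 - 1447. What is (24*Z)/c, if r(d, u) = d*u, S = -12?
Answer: 31848/40103 ≈ 0.79416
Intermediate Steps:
c = -40103
Z = -1327 (Z = -883 - (-12)*(-37) = -883 - 1*444 = -883 - 444 = -1327)
(24*Z)/c = (24*(-1327))/(-40103) = -31848*(-1/40103) = 31848/40103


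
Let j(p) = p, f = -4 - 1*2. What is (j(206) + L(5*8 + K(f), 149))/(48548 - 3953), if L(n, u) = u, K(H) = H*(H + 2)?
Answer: 71/8919 ≈ 0.0079605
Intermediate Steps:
f = -6 (f = -4 - 2 = -6)
K(H) = H*(2 + H)
(j(206) + L(5*8 + K(f), 149))/(48548 - 3953) = (206 + 149)/(48548 - 3953) = 355/44595 = 355*(1/44595) = 71/8919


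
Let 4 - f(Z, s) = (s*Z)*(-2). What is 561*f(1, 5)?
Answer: 7854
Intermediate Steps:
f(Z, s) = 4 + 2*Z*s (f(Z, s) = 4 - s*Z*(-2) = 4 - Z*s*(-2) = 4 - (-2)*Z*s = 4 + 2*Z*s)
561*f(1, 5) = 561*(4 + 2*1*5) = 561*(4 + 10) = 561*14 = 7854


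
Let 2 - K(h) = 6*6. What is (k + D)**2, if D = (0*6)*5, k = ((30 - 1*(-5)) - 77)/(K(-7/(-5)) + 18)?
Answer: 441/64 ≈ 6.8906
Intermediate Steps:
K(h) = -34 (K(h) = 2 - 6*6 = 2 - 1*36 = 2 - 36 = -34)
k = 21/8 (k = ((30 - 1*(-5)) - 77)/(-34 + 18) = ((30 + 5) - 77)/(-16) = (35 - 77)*(-1/16) = -42*(-1/16) = 21/8 ≈ 2.6250)
D = 0 (D = 0*5 = 0)
(k + D)**2 = (21/8 + 0)**2 = (21/8)**2 = 441/64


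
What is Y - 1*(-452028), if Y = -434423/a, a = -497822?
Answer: 225029917439/497822 ≈ 4.5203e+5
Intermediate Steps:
Y = 434423/497822 (Y = -434423/(-497822) = -434423*(-1/497822) = 434423/497822 ≈ 0.87265)
Y - 1*(-452028) = 434423/497822 - 1*(-452028) = 434423/497822 + 452028 = 225029917439/497822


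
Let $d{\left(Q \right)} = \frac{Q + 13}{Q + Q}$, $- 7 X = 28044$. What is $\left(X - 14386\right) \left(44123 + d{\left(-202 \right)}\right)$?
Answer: $- \frac{1147505437613}{1414} \approx -8.1153 \cdot 10^{8}$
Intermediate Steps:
$X = - \frac{28044}{7}$ ($X = \left(- \frac{1}{7}\right) 28044 = - \frac{28044}{7} \approx -4006.3$)
$d{\left(Q \right)} = \frac{13 + Q}{2 Q}$
$\left(X - 14386\right) \left(44123 + d{\left(-202 \right)}\right) = \left(- \frac{28044}{7} - 14386\right) \left(44123 + \frac{13 - 202}{2 \left(-202\right)}\right) = - \frac{128746 \left(44123 + \frac{1}{2} \left(- \frac{1}{202}\right) \left(-189\right)\right)}{7} = - \frac{128746 \left(44123 + \frac{189}{404}\right)}{7} = \left(- \frac{128746}{7}\right) \frac{17825881}{404} = - \frac{1147505437613}{1414}$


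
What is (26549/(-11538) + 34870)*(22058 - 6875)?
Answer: 678686023057/1282 ≈ 5.2940e+8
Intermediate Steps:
(26549/(-11538) + 34870)*(22058 - 6875) = (26549*(-1/11538) + 34870)*15183 = (-26549/11538 + 34870)*15183 = (402303511/11538)*15183 = 678686023057/1282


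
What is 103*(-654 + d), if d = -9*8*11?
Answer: -148938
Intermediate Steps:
d = -792 (d = -72*11 = -792)
103*(-654 + d) = 103*(-654 - 792) = 103*(-1446) = -148938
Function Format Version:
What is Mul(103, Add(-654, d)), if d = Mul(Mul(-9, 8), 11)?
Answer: -148938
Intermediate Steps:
d = -792 (d = Mul(-72, 11) = -792)
Mul(103, Add(-654, d)) = Mul(103, Add(-654, -792)) = Mul(103, -1446) = -148938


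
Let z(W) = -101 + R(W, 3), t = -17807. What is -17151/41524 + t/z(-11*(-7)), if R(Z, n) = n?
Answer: 52695505/290668 ≈ 181.29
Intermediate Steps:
z(W) = -98 (z(W) = -101 + 3 = -98)
-17151/41524 + t/z(-11*(-7)) = -17151/41524 - 17807/(-98) = -17151*1/41524 - 17807*(-1/98) = -17151/41524 + 17807/98 = 52695505/290668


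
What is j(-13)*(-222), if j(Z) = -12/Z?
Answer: -2664/13 ≈ -204.92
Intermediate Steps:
j(-13)*(-222) = -12/(-13)*(-222) = -12*(-1/13)*(-222) = (12/13)*(-222) = -2664/13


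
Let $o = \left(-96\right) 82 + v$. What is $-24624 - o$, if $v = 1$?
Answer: $-16753$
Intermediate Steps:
$o = -7871$ ($o = \left(-96\right) 82 + 1 = -7872 + 1 = -7871$)
$-24624 - o = -24624 - -7871 = -24624 + 7871 = -16753$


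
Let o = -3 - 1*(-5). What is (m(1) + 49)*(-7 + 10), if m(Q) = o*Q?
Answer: 153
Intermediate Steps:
o = 2 (o = -3 + 5 = 2)
m(Q) = 2*Q
(m(1) + 49)*(-7 + 10) = (2*1 + 49)*(-7 + 10) = (2 + 49)*3 = 51*3 = 153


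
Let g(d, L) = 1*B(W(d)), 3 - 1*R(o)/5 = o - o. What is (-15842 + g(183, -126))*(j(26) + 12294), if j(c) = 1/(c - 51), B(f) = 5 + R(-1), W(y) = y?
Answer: -4862875878/25 ≈ -1.9451e+8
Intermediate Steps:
R(o) = 15 (R(o) = 15 - 5*(o - o) = 15 - 5*0 = 15 + 0 = 15)
B(f) = 20 (B(f) = 5 + 15 = 20)
j(c) = 1/(-51 + c)
g(d, L) = 20 (g(d, L) = 1*20 = 20)
(-15842 + g(183, -126))*(j(26) + 12294) = (-15842 + 20)*(1/(-51 + 26) + 12294) = -15822*(1/(-25) + 12294) = -15822*(-1/25 + 12294) = -15822*307349/25 = -4862875878/25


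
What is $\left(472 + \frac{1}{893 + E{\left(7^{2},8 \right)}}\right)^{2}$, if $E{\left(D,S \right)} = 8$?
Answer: $\frac{180857124529}{811801} \approx 2.2279 \cdot 10^{5}$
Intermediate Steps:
$\left(472 + \frac{1}{893 + E{\left(7^{2},8 \right)}}\right)^{2} = \left(472 + \frac{1}{893 + 8}\right)^{2} = \left(472 + \frac{1}{901}\right)^{2} = \left(\frac{425273}{901}\right)^{2} = \frac{180857124529}{811801}$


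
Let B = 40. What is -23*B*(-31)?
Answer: 28520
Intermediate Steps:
-23*B*(-31) = -23*40*(-31) = -920*(-31) = 28520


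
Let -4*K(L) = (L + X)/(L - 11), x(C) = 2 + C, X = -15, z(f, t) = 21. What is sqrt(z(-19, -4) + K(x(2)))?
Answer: sqrt(4039)/14 ≈ 4.5395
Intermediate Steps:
K(L) = -(-15 + L)/(4*(-11 + L)) (K(L) = -(L - 15)/(4*(L - 11)) = -(-15 + L)/(4*(-11 + L)))
sqrt(z(-19, -4) + K(x(2))) = sqrt(21 + (15 - (2 + 2))/(4*(-11 + (2 + 2)))) = sqrt(21 + (15 - 1*4)/(4*(-11 + 4))) = sqrt(21 + (1/4)*(15 - 4)/(-7)) = sqrt(21 + (1/4)*(-1/7)*11) = sqrt(21 - 11/28) = sqrt(577/28) = sqrt(4039)/14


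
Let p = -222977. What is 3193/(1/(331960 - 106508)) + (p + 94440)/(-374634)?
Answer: 269687116854161/374634 ≈ 7.1987e+8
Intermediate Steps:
3193/(1/(331960 - 106508)) + (p + 94440)/(-374634) = 3193/(1/(331960 - 106508)) + (-222977 + 94440)/(-374634) = 3193/(1/225452) - 128537*(-1/374634) = 3193/(1/225452) + 128537/374634 = 3193*225452 + 128537/374634 = 719868236 + 128537/374634 = 269687116854161/374634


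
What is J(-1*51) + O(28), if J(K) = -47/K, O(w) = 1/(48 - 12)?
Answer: 581/612 ≈ 0.94935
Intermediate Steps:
O(w) = 1/36
J(-1*51) + O(28) = -47/((-1*51)) + 1/36 = -47/(-51) + 1/36 = -47*(-1/51) + 1/36 = 47/51 + 1/36 = 581/612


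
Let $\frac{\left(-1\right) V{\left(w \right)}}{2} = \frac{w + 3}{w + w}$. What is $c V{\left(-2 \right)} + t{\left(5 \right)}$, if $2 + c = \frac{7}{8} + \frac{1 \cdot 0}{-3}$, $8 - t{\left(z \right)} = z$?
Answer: $\frac{39}{16} \approx 2.4375$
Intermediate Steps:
$t{\left(z \right)} = 8 - z$
$c = - \frac{9}{8}$ ($c = -2 + \left(\frac{7}{8} + \frac{1 \cdot 0}{-3}\right) = -2 + \left(7 \cdot \frac{1}{8} + 0 \left(- \frac{1}{3}\right)\right) = -2 + \left(\frac{7}{8} + 0\right) = -2 + \frac{7}{8} = - \frac{9}{8} \approx -1.125$)
$V{\left(w \right)} = - \frac{3 + w}{w}$ ($V{\left(w \right)} = - 2 \frac{w + 3}{w + w} = - 2 \frac{3 + w}{2 w} = - \frac{3 + w}{w}$)
$c V{\left(-2 \right)} + t{\left(5 \right)} = - \frac{9 \frac{-3 - -2}{-2}}{8} + \left(8 - 5\right) = - \frac{9 \left(- \frac{-3 + 2}{2}\right)}{8} + \left(8 - 5\right) = - \frac{9 \left(\left(- \frac{1}{2}\right) \left(-1\right)\right)}{8} + 3 = \left(- \frac{9}{8}\right) \frac{1}{2} + 3 = - \frac{9}{16} + 3 = \frac{39}{16}$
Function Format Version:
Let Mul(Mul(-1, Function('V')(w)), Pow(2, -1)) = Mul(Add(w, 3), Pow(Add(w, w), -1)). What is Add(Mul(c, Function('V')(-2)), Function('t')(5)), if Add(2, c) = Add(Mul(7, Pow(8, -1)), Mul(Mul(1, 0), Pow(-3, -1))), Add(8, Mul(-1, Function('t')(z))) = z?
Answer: Rational(39, 16) ≈ 2.4375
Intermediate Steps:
Function('t')(z) = Add(8, Mul(-1, z))
c = Rational(-9, 8) (c = Add(-2, Add(Mul(7, Pow(8, -1)), Mul(Mul(1, 0), Pow(-3, -1)))) = Add(-2, Add(Mul(7, Rational(1, 8)), Mul(0, Rational(-1, 3)))) = Add(-2, Add(Rational(7, 8), 0)) = Add(-2, Rational(7, 8)) = Rational(-9, 8) ≈ -1.1250)
Function('V')(w) = Mul(-1, Pow(w, -1), Add(3, w)) (Function('V')(w) = Mul(-2, Mul(Add(w, 3), Pow(Add(w, w), -1))) = Mul(-2, Mul(Add(3, w), Pow(Mul(2, w), -1))) = Mul(-2, Mul(Add(3, w), Mul(Rational(1, 2), Pow(w, -1)))) = Mul(-2, Mul(Rational(1, 2), Pow(w, -1), Add(3, w))) = Mul(-1, Pow(w, -1), Add(3, w)))
Add(Mul(c, Function('V')(-2)), Function('t')(5)) = Add(Mul(Rational(-9, 8), Mul(Pow(-2, -1), Add(-3, Mul(-1, -2)))), Add(8, Mul(-1, 5))) = Add(Mul(Rational(-9, 8), Mul(Rational(-1, 2), Add(-3, 2))), Add(8, -5)) = Add(Mul(Rational(-9, 8), Mul(Rational(-1, 2), -1)), 3) = Add(Mul(Rational(-9, 8), Rational(1, 2)), 3) = Add(Rational(-9, 16), 3) = Rational(39, 16)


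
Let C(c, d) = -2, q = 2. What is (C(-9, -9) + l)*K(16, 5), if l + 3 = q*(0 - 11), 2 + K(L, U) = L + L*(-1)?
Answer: 54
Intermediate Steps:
K(L, U) = -2 (K(L, U) = -2 + (L + L*(-1)) = -2 + (L - L) = -2 + 0 = -2)
l = -25 (l = -3 + 2*(0 - 11) = -3 + 2*(-11) = -3 - 22 = -25)
(C(-9, -9) + l)*K(16, 5) = (-2 - 25)*(-2) = -27*(-2) = 54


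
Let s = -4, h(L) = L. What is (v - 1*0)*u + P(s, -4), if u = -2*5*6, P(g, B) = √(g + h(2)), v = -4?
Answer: 240 + I*√2 ≈ 240.0 + 1.4142*I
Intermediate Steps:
P(g, B) = √(2 + g) (P(g, B) = √(g + 2) = √(2 + g))
u = -60 (u = -10*6 = -60)
(v - 1*0)*u + P(s, -4) = (-4 - 1*0)*(-60) + √(2 - 4) = (-4 + 0)*(-60) + √(-2) = -4*(-60) + I*√2 = 240 + I*√2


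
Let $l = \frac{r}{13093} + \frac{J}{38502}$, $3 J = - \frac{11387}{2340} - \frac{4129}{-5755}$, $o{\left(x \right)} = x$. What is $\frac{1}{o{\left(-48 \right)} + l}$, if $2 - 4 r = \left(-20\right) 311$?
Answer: $- \frac{814638421002744}{39005891213602877} \approx -0.020885$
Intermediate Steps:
$r = \frac{3111}{2}$ ($r = \frac{1}{2} - \frac{\left(-20\right) 311}{4} = \frac{1}{2} - -1555 = \frac{1}{2} + 1555 = \frac{3111}{2} \approx 1555.5$)
$J = - \frac{2234813}{1616004}$ ($J = \frac{- \frac{11387}{2340} - \frac{4129}{-5755}}{3} = \frac{\left(-11387\right) \frac{1}{2340} - - \frac{4129}{5755}}{3} = \frac{- \frac{11387}{2340} + \frac{4129}{5755}}{3} = \frac{1}{3} \left(- \frac{2234813}{538668}\right) = - \frac{2234813}{1616004} \approx -1.3829$)
$l = \frac{96752994528835}{814638421002744}$ ($l = \frac{3111}{2 \cdot 13093} - \frac{2234813}{1616004 \cdot 38502} = \frac{3111}{2} \cdot \frac{1}{13093} - \frac{2234813}{62219386008} = \frac{3111}{26186} - \frac{2234813}{62219386008} = \frac{96752994528835}{814638421002744} \approx 0.11877$)
$\frac{1}{o{\left(-48 \right)} + l} = \frac{1}{-48 + \frac{96752994528835}{814638421002744}} = \frac{1}{- \frac{39005891213602877}{814638421002744}} = - \frac{814638421002744}{39005891213602877}$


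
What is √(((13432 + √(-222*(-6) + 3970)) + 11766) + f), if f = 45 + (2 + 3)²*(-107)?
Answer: √(22568 + √5302) ≈ 150.47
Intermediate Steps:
f = -2630 (f = 45 + 5²*(-107) = 45 + 25*(-107) = 45 - 2675 = -2630)
√(((13432 + √(-222*(-6) + 3970)) + 11766) + f) = √(((13432 + √(-222*(-6) + 3970)) + 11766) - 2630) = √(((13432 + √(1332 + 3970)) + 11766) - 2630) = √(((13432 + √5302) + 11766) - 2630) = √((25198 + √5302) - 2630) = √(22568 + √5302)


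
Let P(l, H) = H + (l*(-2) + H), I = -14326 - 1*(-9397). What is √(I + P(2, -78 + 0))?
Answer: I*√5089 ≈ 71.337*I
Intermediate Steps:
I = -4929 (I = -14326 + 9397 = -4929)
P(l, H) = -2*l + 2*H (P(l, H) = H + (-2*l + H) = H + (H - 2*l) = -2*l + 2*H)
√(I + P(2, -78 + 0)) = √(-4929 + (-2*2 + 2*(-78 + 0))) = √(-4929 + (-4 + 2*(-78))) = √(-4929 + (-4 - 156)) = √(-4929 - 160) = √(-5089) = I*√5089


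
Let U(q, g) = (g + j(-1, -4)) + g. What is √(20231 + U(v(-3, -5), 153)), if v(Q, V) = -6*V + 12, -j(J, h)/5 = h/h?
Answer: 2*√5133 ≈ 143.29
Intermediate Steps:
j(J, h) = -5 (j(J, h) = -5*h/h = -5*1 = -5)
v(Q, V) = 12 - 6*V
U(q, g) = -5 + 2*g (U(q, g) = (g - 5) + g = (-5 + g) + g = -5 + 2*g)
√(20231 + U(v(-3, -5), 153)) = √(20231 + (-5 + 2*153)) = √(20231 + (-5 + 306)) = √(20231 + 301) = √20532 = 2*√5133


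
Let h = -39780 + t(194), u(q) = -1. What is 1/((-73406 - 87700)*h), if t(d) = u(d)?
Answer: 1/6408957786 ≈ 1.5603e-10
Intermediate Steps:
t(d) = -1
h = -39781 (h = -39780 - 1 = -39781)
1/((-73406 - 87700)*h) = 1/(-73406 - 87700*(-39781)) = -1/39781/(-161106) = -1/161106*(-1/39781) = 1/6408957786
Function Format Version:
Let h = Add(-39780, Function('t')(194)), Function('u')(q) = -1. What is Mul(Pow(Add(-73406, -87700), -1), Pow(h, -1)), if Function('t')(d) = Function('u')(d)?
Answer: Rational(1, 6408957786) ≈ 1.5603e-10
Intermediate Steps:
Function('t')(d) = -1
h = -39781 (h = Add(-39780, -1) = -39781)
Mul(Pow(Add(-73406, -87700), -1), Pow(h, -1)) = Mul(Pow(Add(-73406, -87700), -1), Pow(-39781, -1)) = Mul(Pow(-161106, -1), Rational(-1, 39781)) = Mul(Rational(-1, 161106), Rational(-1, 39781)) = Rational(1, 6408957786)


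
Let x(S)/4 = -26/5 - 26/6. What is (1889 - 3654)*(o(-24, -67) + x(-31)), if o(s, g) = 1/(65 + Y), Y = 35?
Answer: 4037261/60 ≈ 67288.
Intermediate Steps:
o(s, g) = 1/100 (o(s, g) = 1/(65 + 35) = 1/100)
x(S) = -572/15 (x(S) = 4*(-26/5 - 26/6) = 4*(-26*⅕ - 26*⅙) = 4*(-26/5 - 13/3) = 4*(-143/15) = -572/15)
(1889 - 3654)*(o(-24, -67) + x(-31)) = (1889 - 3654)*(1/100 - 572/15) = -1765*(-11437/300) = 4037261/60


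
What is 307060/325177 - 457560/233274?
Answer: -12859812280/12642556583 ≈ -1.0172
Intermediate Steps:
307060/325177 - 457560/233274 = 307060*(1/325177) - 457560*1/233274 = 307060/325177 - 76260/38879 = -12859812280/12642556583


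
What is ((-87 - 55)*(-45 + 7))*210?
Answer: 1133160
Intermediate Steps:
((-87 - 55)*(-45 + 7))*210 = -142*(-38)*210 = 5396*210 = 1133160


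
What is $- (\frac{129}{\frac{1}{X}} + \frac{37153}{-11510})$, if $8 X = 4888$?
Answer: $- \frac{907169537}{11510} \approx -78816.0$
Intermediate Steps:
$X = 611$ ($X = \frac{1}{8} \cdot 4888 = 611$)
$- (\frac{129}{\frac{1}{X}} + \frac{37153}{-11510}) = - (\frac{129}{\frac{1}{611}} + \frac{37153}{-11510}) = - (129 \frac{1}{\frac{1}{611}} + 37153 \left(- \frac{1}{11510}\right)) = - (129 \cdot 611 - \frac{37153}{11510}) = - (78819 - \frac{37153}{11510}) = \left(-1\right) \frac{907169537}{11510} = - \frac{907169537}{11510}$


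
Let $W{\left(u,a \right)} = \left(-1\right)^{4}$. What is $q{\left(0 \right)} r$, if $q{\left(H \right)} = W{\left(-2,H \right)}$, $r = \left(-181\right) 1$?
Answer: $-181$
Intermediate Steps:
$r = -181$
$W{\left(u,a \right)} = 1$
$q{\left(H \right)} = 1$
$q{\left(0 \right)} r = 1 \left(-181\right) = -181$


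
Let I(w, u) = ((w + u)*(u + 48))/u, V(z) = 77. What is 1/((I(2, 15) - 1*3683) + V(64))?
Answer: -5/17673 ≈ -0.00028292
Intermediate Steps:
I(w, u) = (48 + u)*(u + w)/u (I(w, u) = ((u + w)*(48 + u))/u = ((48 + u)*(u + w))/u = (48 + u)*(u + w)/u)
1/((I(2, 15) - 1*3683) + V(64)) = 1/(((48 + 15 + 2 + 48*2/15) - 1*3683) + 77) = 1/(((48 + 15 + 2 + 48*2*(1/15)) - 3683) + 77) = 1/(((48 + 15 + 2 + 32/5) - 3683) + 77) = 1/((357/5 - 3683) + 77) = 1/(-18058/5 + 77) = 1/(-17673/5) = -5/17673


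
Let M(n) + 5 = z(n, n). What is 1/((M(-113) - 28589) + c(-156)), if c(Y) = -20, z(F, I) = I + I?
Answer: -1/28840 ≈ -3.4674e-5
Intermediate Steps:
z(F, I) = 2*I
M(n) = -5 + 2*n
1/((M(-113) - 28589) + c(-156)) = 1/(((-5 + 2*(-113)) - 28589) - 20) = 1/(((-5 - 226) - 28589) - 20) = 1/((-231 - 28589) - 20) = 1/(-28820 - 20) = 1/(-28840) = -1/28840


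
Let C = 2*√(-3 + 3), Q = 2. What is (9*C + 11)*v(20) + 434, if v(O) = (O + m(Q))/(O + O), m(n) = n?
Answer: 8801/20 ≈ 440.05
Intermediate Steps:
C = 0 (C = 2*√0 = 2*0 = 0)
v(O) = (2 + O)/(2*O) (v(O) = (O + 2)/(O + O) = (2 + O)/((2*O)) = (2 + O)*(1/(2*O)) = (2 + O)/(2*O))
(9*C + 11)*v(20) + 434 = (9*0 + 11)*((½)*(2 + 20)/20) + 434 = (0 + 11)*((½)*(1/20)*22) + 434 = 11*(11/20) + 434 = 121/20 + 434 = 8801/20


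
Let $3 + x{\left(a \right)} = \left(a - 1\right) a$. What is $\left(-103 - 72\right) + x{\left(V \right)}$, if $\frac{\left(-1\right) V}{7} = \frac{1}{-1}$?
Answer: $-136$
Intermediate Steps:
$V = 7$ ($V = - \frac{7}{-1} = \left(-7\right) \left(-1\right) = 7$)
$x{\left(a \right)} = -3 + a \left(-1 + a\right)$ ($x{\left(a \right)} = -3 + \left(a - 1\right) a = -3 + \left(-1 + a\right) a = -3 + a \left(-1 + a\right)$)
$\left(-103 - 72\right) + x{\left(V \right)} = \left(-103 - 72\right) - \left(10 - 49\right) = -175 - -39 = -175 + 39 = -136$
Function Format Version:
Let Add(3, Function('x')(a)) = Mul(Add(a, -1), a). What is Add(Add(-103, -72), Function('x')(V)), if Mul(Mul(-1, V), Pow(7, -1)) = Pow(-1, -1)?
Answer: -136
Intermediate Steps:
V = 7 (V = Mul(-7, Pow(-1, -1)) = Mul(-7, -1) = 7)
Function('x')(a) = Add(-3, Mul(a, Add(-1, a))) (Function('x')(a) = Add(-3, Mul(Add(a, -1), a)) = Add(-3, Mul(Add(-1, a), a)) = Add(-3, Mul(a, Add(-1, a))))
Add(Add(-103, -72), Function('x')(V)) = Add(Add(-103, -72), Add(-3, Pow(7, 2), Mul(-1, 7))) = Add(-175, Add(-3, 49, -7)) = Add(-175, 39) = -136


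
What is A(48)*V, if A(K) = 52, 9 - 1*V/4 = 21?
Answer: -2496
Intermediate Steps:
V = -48 (V = 36 - 4*21 = 36 - 84 = -48)
A(48)*V = 52*(-48) = -2496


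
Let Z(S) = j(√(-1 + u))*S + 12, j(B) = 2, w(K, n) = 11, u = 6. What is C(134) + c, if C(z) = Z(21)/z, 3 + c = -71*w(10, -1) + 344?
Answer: -29453/67 ≈ -439.60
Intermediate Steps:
c = -440 (c = -3 + (-71*11 + 344) = -3 + (-781 + 344) = -3 - 437 = -440)
Z(S) = 12 + 2*S (Z(S) = 2*S + 12 = 12 + 2*S)
C(z) = 54/z (C(z) = (12 + 2*21)/z = (12 + 42)/z = 54/z)
C(134) + c = 54/134 - 440 = 54*(1/134) - 440 = 27/67 - 440 = -29453/67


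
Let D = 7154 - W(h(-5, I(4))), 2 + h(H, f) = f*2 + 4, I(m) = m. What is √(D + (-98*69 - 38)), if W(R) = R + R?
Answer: √334 ≈ 18.276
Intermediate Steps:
h(H, f) = 2 + 2*f (h(H, f) = -2 + (f*2 + 4) = -2 + (2*f + 4) = -2 + (4 + 2*f) = 2 + 2*f)
W(R) = 2*R
D = 7134 (D = 7154 - 2*(2 + 2*4) = 7154 - 2*(2 + 8) = 7154 - 2*10 = 7154 - 1*20 = 7154 - 20 = 7134)
√(D + (-98*69 - 38)) = √(7134 + (-98*69 - 38)) = √(7134 + (-6762 - 38)) = √(7134 - 6800) = √334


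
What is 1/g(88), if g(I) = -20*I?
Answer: -1/1760 ≈ -0.00056818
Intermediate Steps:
1/g(88) = 1/(-20*88) = 1/(-1760) = -1/1760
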